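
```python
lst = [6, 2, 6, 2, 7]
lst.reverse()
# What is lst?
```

[7, 2, 6, 2, 6]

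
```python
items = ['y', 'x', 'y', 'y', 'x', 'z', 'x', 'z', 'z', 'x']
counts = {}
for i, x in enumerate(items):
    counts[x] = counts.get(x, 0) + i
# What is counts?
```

Initial: counts = {}, items = ['y', 'x', 'y', 'y', 'x', 'z', 'x', 'z', 'z', 'x']
i=0, x='y': counts = {'y': 0}
i=1, x='x': counts = {'y': 0, 'x': 1}
i=2, x='y': counts = {'y': 2, 'x': 1}
i=3, x='y': counts = {'y': 5, 'x': 1}
i=4, x='x': counts = {'y': 5, 'x': 5}
i=5, x='z': counts = {'y': 5, 'x': 5, 'z': 5}
i=6, x='x': counts = {'y': 5, 'x': 11, 'z': 5}
i=7, x='z': counts = {'y': 5, 'x': 11, 'z': 12}
i=8, x='z': counts = {'y': 5, 'x': 11, 'z': 20}
i=9, x='x': counts = {'y': 5, 'x': 20, 'z': 20}

{'y': 5, 'x': 20, 'z': 20}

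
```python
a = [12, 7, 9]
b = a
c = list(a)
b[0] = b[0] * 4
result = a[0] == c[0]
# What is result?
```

After line 1: a = [12, 7, 9]
After line 2 (b = a, alias): a = [12, 7, 9], b = [12, 7, 9]
After line 3 (c = list(a) is a copy, new object): c = [12, 7, 9]
After line 4 (b[0] = 12 * 4 = 48; mutates shared a/b): a = b = [48, 7, 9], c = [12, 7, 9]
After line 5 (a[0] = 48, c[0] = 12; result = False)

False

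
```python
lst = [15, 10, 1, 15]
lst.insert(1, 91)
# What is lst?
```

[15, 91, 10, 1, 15]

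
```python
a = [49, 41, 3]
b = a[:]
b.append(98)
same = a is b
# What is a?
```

After line 1: a = [49, 41, 3]
After line 2 (b = a[:] is a shallow copy, new object): a = [49, 41, 3], b = [49, 41, 3]
After line 3 (append only mutates b): a = [49, 41, 3], b = [49, 41, 3, 98]
After line 4 (same = a is b; different objects -> False): same = False

[49, 41, 3]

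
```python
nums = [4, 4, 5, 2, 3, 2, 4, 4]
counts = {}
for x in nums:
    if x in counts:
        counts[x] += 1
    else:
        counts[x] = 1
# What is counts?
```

Initial: counts = {}, nums = [4, 4, 5, 2, 3, 2, 4, 4]
See 4: counts = {4: 1}
See 4: counts = {4: 2}
See 5: counts = {4: 2, 5: 1}
See 2: counts = {4: 2, 5: 1, 2: 1}
See 3: counts = {4: 2, 5: 1, 2: 1, 3: 1}
See 2: counts = {4: 2, 5: 1, 2: 2, 3: 1}
See 4: counts = {4: 3, 5: 1, 2: 2, 3: 1}
See 4: counts = {4: 4, 5: 1, 2: 2, 3: 1}

{4: 4, 5: 1, 2: 2, 3: 1}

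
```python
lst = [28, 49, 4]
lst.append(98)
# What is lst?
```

[28, 49, 4, 98]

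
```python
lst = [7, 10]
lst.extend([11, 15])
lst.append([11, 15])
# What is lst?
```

After line 1: lst = [7, 10]
After line 2 (extend unpacks [11, 15]): lst = [7, 10, 11, 15]
After line 3 (append adds [11, 15] as single element): lst = [7, 10, 11, 15, [11, 15]]

[7, 10, 11, 15, [11, 15]]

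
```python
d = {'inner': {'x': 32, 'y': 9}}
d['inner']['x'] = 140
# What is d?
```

After line 1: d = {'inner': {'x': 32, 'y': 9}}
After line 2 (inner x overwritten): d = {'inner': {'x': 140, 'y': 9}}

{'inner': {'x': 140, 'y': 9}}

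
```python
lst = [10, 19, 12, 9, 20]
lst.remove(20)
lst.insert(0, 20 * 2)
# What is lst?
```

After line 1: lst = [10, 19, 12, 9, 20]
After line 2 (remove first 20): lst = [10, 19, 12, 9]
After line 3 (insert 40 at index 0): lst = [40, 10, 19, 12, 9]

[40, 10, 19, 12, 9]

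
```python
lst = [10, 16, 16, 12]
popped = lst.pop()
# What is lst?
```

[10, 16, 16]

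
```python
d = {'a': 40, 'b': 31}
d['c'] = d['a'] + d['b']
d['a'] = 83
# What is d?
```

After line 1: d = {'a': 40, 'b': 31}
After line 2 (d['c'] = 40 + 31): d = {'a': 40, 'b': 31, 'c': 71}
After line 3: d = {'a': 83, 'b': 31, 'c': 71}

{'a': 83, 'b': 31, 'c': 71}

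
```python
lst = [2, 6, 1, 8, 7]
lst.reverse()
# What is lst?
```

[7, 8, 1, 6, 2]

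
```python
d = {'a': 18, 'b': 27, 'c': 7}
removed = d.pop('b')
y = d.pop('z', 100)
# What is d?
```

After line 1: d = {'a': 18, 'b': 27, 'c': 7}
After line 2 (pop 'b' returns 27): d = {'a': 18, 'c': 7}, removed = 27
After line 3 (pop 'z' missing, returns default 100): d = {'a': 18, 'c': 7}, y = 100

{'a': 18, 'c': 7}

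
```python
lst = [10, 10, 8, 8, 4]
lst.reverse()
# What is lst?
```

[4, 8, 8, 10, 10]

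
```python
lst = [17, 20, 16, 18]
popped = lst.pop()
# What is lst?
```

[17, 20, 16]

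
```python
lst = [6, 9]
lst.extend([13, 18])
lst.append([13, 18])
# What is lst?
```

After line 1: lst = [6, 9]
After line 2 (extend unpacks [13, 18]): lst = [6, 9, 13, 18]
After line 3 (append adds [13, 18] as single element): lst = [6, 9, 13, 18, [13, 18]]

[6, 9, 13, 18, [13, 18]]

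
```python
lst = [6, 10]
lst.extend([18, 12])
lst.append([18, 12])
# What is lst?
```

After line 1: lst = [6, 10]
After line 2 (extend unpacks [18, 12]): lst = [6, 10, 18, 12]
After line 3 (append adds [18, 12] as single element): lst = [6, 10, 18, 12, [18, 12]]

[6, 10, 18, 12, [18, 12]]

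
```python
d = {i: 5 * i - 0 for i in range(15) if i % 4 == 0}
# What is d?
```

{0: 0, 4: 20, 8: 40, 12: 60}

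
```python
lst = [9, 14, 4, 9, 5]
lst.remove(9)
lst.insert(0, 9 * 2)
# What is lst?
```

After line 1: lst = [9, 14, 4, 9, 5]
After line 2 (remove first 9): lst = [14, 4, 9, 5]
After line 3 (insert 18 at index 0): lst = [18, 14, 4, 9, 5]

[18, 14, 4, 9, 5]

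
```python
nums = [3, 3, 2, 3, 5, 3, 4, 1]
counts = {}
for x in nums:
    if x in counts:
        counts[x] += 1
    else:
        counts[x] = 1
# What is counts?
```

Initial: counts = {}, nums = [3, 3, 2, 3, 5, 3, 4, 1]
See 3: counts = {3: 1}
See 3: counts = {3: 2}
See 2: counts = {3: 2, 2: 1}
See 3: counts = {3: 3, 2: 1}
See 5: counts = {3: 3, 2: 1, 5: 1}
See 3: counts = {3: 4, 2: 1, 5: 1}
See 4: counts = {3: 4, 2: 1, 5: 1, 4: 1}
See 1: counts = {3: 4, 2: 1, 5: 1, 4: 1, 1: 1}

{3: 4, 2: 1, 5: 1, 4: 1, 1: 1}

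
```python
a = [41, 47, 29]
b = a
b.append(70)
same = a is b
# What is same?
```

After line 1: a = [41, 47, 29]
After line 2 (b = a is an alias, same object): a = [41, 47, 29], b = [41, 47, 29]
After line 3 (b.append mutates the shared list): a = [41, 47, 29, 70], b = [41, 47, 29, 70]
After line 4 (same = a is b; same object -> True): same = True

True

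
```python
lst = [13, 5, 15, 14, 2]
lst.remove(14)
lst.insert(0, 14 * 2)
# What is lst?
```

After line 1: lst = [13, 5, 15, 14, 2]
After line 2 (remove first 14): lst = [13, 5, 15, 2]
After line 3 (insert 28 at index 0): lst = [28, 13, 5, 15, 2]

[28, 13, 5, 15, 2]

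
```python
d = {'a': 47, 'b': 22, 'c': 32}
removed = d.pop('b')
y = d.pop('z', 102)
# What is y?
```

After line 1: d = {'a': 47, 'b': 22, 'c': 32}
After line 2 (pop 'b' returns 22): d = {'a': 47, 'c': 32}, removed = 22
After line 3 (pop 'z' missing, returns default 102): d = {'a': 47, 'c': 32}, y = 102

102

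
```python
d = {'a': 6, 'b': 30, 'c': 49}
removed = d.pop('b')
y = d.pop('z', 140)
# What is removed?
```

After line 1: d = {'a': 6, 'b': 30, 'c': 49}
After line 2 (pop 'b' returns 30): d = {'a': 6, 'c': 49}, removed = 30
After line 3 (pop 'z' missing, returns default 140): d = {'a': 6, 'c': 49}, y = 140

30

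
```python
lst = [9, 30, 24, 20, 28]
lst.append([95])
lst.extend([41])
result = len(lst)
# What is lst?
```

After line 1: lst = [9, 30, 24, 20, 28]
After line 2 (append adds [95] as single element): lst = [9, 30, 24, 20, 28, [95]]
After line 3 (extend unpacks [41], adds 41): lst = [9, 30, 24, 20, 28, [95], 41]
After line 4: result = len(lst) = 7

[9, 30, 24, 20, 28, [95], 41]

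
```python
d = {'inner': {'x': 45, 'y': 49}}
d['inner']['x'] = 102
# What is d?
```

After line 1: d = {'inner': {'x': 45, 'y': 49}}
After line 2 (inner x overwritten): d = {'inner': {'x': 102, 'y': 49}}

{'inner': {'x': 102, 'y': 49}}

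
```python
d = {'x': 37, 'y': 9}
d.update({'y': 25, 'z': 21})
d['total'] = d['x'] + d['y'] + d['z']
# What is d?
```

After line 1: d = {'x': 37, 'y': 9}
After line 2 (y overwritten, z added): d = {'x': 37, 'y': 25, 'z': 21}
After line 3 (total = 37 + 25 + 21 = 83): d = {'x': 37, 'y': 25, 'z': 21, 'total': 83}

{'x': 37, 'y': 25, 'z': 21, 'total': 83}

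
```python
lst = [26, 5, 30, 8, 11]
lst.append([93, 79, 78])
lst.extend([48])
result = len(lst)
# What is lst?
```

After line 1: lst = [26, 5, 30, 8, 11]
After line 2 (append adds [93, 79, 78] as single element): lst = [26, 5, 30, 8, 11, [93, 79, 78]]
After line 3 (extend unpacks [48], adds 48): lst = [26, 5, 30, 8, 11, [93, 79, 78], 48]
After line 4: result = len(lst) = 7

[26, 5, 30, 8, 11, [93, 79, 78], 48]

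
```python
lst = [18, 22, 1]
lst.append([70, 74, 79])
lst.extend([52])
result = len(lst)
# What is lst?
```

After line 1: lst = [18, 22, 1]
After line 2 (append adds [70, 74, 79] as single element): lst = [18, 22, 1, [70, 74, 79]]
After line 3 (extend unpacks [52], adds 52): lst = [18, 22, 1, [70, 74, 79], 52]
After line 4: result = len(lst) = 5

[18, 22, 1, [70, 74, 79], 52]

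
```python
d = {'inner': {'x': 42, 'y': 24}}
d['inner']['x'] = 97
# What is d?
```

After line 1: d = {'inner': {'x': 42, 'y': 24}}
After line 2 (inner x overwritten): d = {'inner': {'x': 97, 'y': 24}}

{'inner': {'x': 97, 'y': 24}}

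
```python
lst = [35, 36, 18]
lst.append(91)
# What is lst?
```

[35, 36, 18, 91]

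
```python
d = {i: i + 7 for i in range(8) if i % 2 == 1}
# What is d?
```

{1: 8, 3: 10, 5: 12, 7: 14}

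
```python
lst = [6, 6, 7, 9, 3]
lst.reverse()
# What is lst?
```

[3, 9, 7, 6, 6]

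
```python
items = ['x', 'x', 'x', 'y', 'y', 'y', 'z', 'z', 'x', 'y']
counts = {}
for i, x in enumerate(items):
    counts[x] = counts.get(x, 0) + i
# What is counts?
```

Initial: counts = {}, items = ['x', 'x', 'x', 'y', 'y', 'y', 'z', 'z', 'x', 'y']
i=0, x='x': counts = {'x': 0}
i=1, x='x': counts = {'x': 1}
i=2, x='x': counts = {'x': 3}
i=3, x='y': counts = {'x': 3, 'y': 3}
i=4, x='y': counts = {'x': 3, 'y': 7}
i=5, x='y': counts = {'x': 3, 'y': 12}
i=6, x='z': counts = {'x': 3, 'y': 12, 'z': 6}
i=7, x='z': counts = {'x': 3, 'y': 12, 'z': 13}
i=8, x='x': counts = {'x': 11, 'y': 12, 'z': 13}
i=9, x='y': counts = {'x': 11, 'y': 21, 'z': 13}

{'x': 11, 'y': 21, 'z': 13}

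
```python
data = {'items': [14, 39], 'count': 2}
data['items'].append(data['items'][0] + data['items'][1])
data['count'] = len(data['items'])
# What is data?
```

After line 1: data = {'items': [14, 39], 'count': 2}
After line 2 (append 14 + 39 = 53): data = {'items': [14, 39, 53], 'count': 2}
After line 3 (count = len(items) = 3): data = {'items': [14, 39, 53], 'count': 3}

{'items': [14, 39, 53], 'count': 3}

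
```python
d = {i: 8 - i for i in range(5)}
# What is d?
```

{0: 8, 1: 7, 2: 6, 3: 5, 4: 4}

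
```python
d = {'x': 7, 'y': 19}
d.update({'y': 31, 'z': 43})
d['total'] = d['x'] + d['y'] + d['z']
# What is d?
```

After line 1: d = {'x': 7, 'y': 19}
After line 2 (y overwritten, z added): d = {'x': 7, 'y': 31, 'z': 43}
After line 3 (total = 7 + 31 + 43 = 81): d = {'x': 7, 'y': 31, 'z': 43, 'total': 81}

{'x': 7, 'y': 31, 'z': 43, 'total': 81}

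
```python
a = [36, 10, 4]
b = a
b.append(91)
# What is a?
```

After line 1: a = [36, 10, 4]
After line 2 (b = a is an alias, same object): a = [36, 10, 4], b = [36, 10, 4]
After line 3 (b.append mutates the shared list): a = [36, 10, 4, 91], b = [36, 10, 4, 91]

[36, 10, 4, 91]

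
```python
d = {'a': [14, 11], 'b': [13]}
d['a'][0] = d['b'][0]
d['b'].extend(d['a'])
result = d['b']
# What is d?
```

After line 1: d = {'a': [14, 11], 'b': [13]}
After line 2 (a[0] = b[0] = 13): d = {'a': [13, 11], 'b': [13]}
After line 3 (b.extend(a) appends [13, 11]): d = {'a': [13, 11], 'b': [13, 13, 11]}
After line 4: result = d['b'] = [13, 13, 11]

{'a': [13, 11], 'b': [13, 13, 11]}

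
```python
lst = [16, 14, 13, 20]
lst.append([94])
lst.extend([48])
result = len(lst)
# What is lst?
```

After line 1: lst = [16, 14, 13, 20]
After line 2 (append adds [94] as single element): lst = [16, 14, 13, 20, [94]]
After line 3 (extend unpacks [48], adds 48): lst = [16, 14, 13, 20, [94], 48]
After line 4: result = len(lst) = 6

[16, 14, 13, 20, [94], 48]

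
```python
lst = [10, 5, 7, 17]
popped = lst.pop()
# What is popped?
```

17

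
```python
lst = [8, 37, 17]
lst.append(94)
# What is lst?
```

[8, 37, 17, 94]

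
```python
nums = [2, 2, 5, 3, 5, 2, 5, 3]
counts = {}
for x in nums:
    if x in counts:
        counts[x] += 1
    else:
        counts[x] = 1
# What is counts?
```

Initial: counts = {}, nums = [2, 2, 5, 3, 5, 2, 5, 3]
See 2: counts = {2: 1}
See 2: counts = {2: 2}
See 5: counts = {2: 2, 5: 1}
See 3: counts = {2: 2, 5: 1, 3: 1}
See 5: counts = {2: 2, 5: 2, 3: 1}
See 2: counts = {2: 3, 5: 2, 3: 1}
See 5: counts = {2: 3, 5: 3, 3: 1}
See 3: counts = {2: 3, 5: 3, 3: 2}

{2: 3, 5: 3, 3: 2}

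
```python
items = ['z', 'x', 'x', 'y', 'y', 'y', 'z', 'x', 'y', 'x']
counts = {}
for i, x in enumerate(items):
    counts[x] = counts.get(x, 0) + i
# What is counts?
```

Initial: counts = {}, items = ['z', 'x', 'x', 'y', 'y', 'y', 'z', 'x', 'y', 'x']
i=0, x='z': counts = {'z': 0}
i=1, x='x': counts = {'z': 0, 'x': 1}
i=2, x='x': counts = {'z': 0, 'x': 3}
i=3, x='y': counts = {'z': 0, 'x': 3, 'y': 3}
i=4, x='y': counts = {'z': 0, 'x': 3, 'y': 7}
i=5, x='y': counts = {'z': 0, 'x': 3, 'y': 12}
i=6, x='z': counts = {'z': 6, 'x': 3, 'y': 12}
i=7, x='x': counts = {'z': 6, 'x': 10, 'y': 12}
i=8, x='y': counts = {'z': 6, 'x': 10, 'y': 20}
i=9, x='x': counts = {'z': 6, 'x': 19, 'y': 20}

{'z': 6, 'x': 19, 'y': 20}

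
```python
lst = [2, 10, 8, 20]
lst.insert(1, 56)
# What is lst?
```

[2, 56, 10, 8, 20]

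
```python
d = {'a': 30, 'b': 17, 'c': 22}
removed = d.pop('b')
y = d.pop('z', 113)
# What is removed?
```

After line 1: d = {'a': 30, 'b': 17, 'c': 22}
After line 2 (pop 'b' returns 17): d = {'a': 30, 'c': 22}, removed = 17
After line 3 (pop 'z' missing, returns default 113): d = {'a': 30, 'c': 22}, y = 113

17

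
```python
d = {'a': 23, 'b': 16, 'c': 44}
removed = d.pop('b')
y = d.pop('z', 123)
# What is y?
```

After line 1: d = {'a': 23, 'b': 16, 'c': 44}
After line 2 (pop 'b' returns 16): d = {'a': 23, 'c': 44}, removed = 16
After line 3 (pop 'z' missing, returns default 123): d = {'a': 23, 'c': 44}, y = 123

123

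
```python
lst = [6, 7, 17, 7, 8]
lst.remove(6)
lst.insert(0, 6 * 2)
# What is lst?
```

After line 1: lst = [6, 7, 17, 7, 8]
After line 2 (remove first 6): lst = [7, 17, 7, 8]
After line 3 (insert 12 at index 0): lst = [12, 7, 17, 7, 8]

[12, 7, 17, 7, 8]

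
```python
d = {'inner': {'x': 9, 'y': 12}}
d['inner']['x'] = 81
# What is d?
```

After line 1: d = {'inner': {'x': 9, 'y': 12}}
After line 2 (inner x overwritten): d = {'inner': {'x': 81, 'y': 12}}

{'inner': {'x': 81, 'y': 12}}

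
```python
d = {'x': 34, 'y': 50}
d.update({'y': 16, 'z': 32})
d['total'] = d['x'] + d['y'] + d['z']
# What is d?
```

After line 1: d = {'x': 34, 'y': 50}
After line 2 (y overwritten, z added): d = {'x': 34, 'y': 16, 'z': 32}
After line 3 (total = 34 + 16 + 32 = 82): d = {'x': 34, 'y': 16, 'z': 32, 'total': 82}

{'x': 34, 'y': 16, 'z': 32, 'total': 82}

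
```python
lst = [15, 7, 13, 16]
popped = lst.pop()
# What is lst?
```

[15, 7, 13]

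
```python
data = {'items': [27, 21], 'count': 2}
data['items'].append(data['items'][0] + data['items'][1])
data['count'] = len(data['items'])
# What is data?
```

After line 1: data = {'items': [27, 21], 'count': 2}
After line 2 (append 27 + 21 = 48): data = {'items': [27, 21, 48], 'count': 2}
After line 3 (count = len(items) = 3): data = {'items': [27, 21, 48], 'count': 3}

{'items': [27, 21, 48], 'count': 3}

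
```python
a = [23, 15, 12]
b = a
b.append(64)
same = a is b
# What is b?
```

After line 1: a = [23, 15, 12]
After line 2 (b = a is an alias, same object): a = [23, 15, 12], b = [23, 15, 12]
After line 3 (b.append mutates the shared list): a = [23, 15, 12, 64], b = [23, 15, 12, 64]
After line 4 (same = a is b; same object -> True): same = True

[23, 15, 12, 64]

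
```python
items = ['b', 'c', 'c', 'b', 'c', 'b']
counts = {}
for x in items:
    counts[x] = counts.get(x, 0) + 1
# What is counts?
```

Initial: counts = {}, items = ['b', 'c', 'c', 'b', 'c', 'b']
See 'b': counts = {'b': 1}
See 'c': counts = {'b': 1, 'c': 1}
See 'c': counts = {'b': 1, 'c': 2}
See 'b': counts = {'b': 2, 'c': 2}
See 'c': counts = {'b': 2, 'c': 3}
See 'b': counts = {'b': 3, 'c': 3}

{'b': 3, 'c': 3}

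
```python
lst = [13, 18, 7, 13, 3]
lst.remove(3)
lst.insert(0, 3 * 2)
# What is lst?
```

After line 1: lst = [13, 18, 7, 13, 3]
After line 2 (remove first 3): lst = [13, 18, 7, 13]
After line 3 (insert 6 at index 0): lst = [6, 13, 18, 7, 13]

[6, 13, 18, 7, 13]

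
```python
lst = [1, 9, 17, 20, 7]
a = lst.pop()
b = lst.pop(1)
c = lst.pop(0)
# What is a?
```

After line 1: lst = [1, 9, 17, 20, 7]
After line 2 (pop() -> a = 7): lst = [1, 9, 17, 20]
After line 3 (pop(1) -> b = 9): lst = [1, 17, 20]
After line 4 (pop(0) -> c = 1): lst = [17, 20]

7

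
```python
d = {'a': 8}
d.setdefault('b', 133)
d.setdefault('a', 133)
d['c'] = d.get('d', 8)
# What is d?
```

After line 1: d = {'a': 8}
After line 2 (setdefault adds 'b'=133): d = {'a': 8, 'b': 133}
After line 3 (setdefault 'a' no-op, already exists): d = {'a': 8, 'b': 133}
After line 4 (get('d', 8) returns default since 'd' not in d): d = {'a': 8, 'b': 133, 'c': 8}

{'a': 8, 'b': 133, 'c': 8}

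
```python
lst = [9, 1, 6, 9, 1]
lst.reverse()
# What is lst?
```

[1, 9, 6, 1, 9]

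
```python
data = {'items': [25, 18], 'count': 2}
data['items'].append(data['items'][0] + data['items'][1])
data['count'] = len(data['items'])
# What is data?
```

After line 1: data = {'items': [25, 18], 'count': 2}
After line 2 (append 25 + 18 = 43): data = {'items': [25, 18, 43], 'count': 2}
After line 3 (count = len(items) = 3): data = {'items': [25, 18, 43], 'count': 3}

{'items': [25, 18, 43], 'count': 3}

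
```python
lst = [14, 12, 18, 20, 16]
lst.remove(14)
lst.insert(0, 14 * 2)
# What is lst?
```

After line 1: lst = [14, 12, 18, 20, 16]
After line 2 (remove first 14): lst = [12, 18, 20, 16]
After line 3 (insert 28 at index 0): lst = [28, 12, 18, 20, 16]

[28, 12, 18, 20, 16]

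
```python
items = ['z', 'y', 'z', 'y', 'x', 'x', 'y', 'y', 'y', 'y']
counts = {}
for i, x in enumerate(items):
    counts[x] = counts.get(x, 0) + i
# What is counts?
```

Initial: counts = {}, items = ['z', 'y', 'z', 'y', 'x', 'x', 'y', 'y', 'y', 'y']
i=0, x='z': counts = {'z': 0}
i=1, x='y': counts = {'z': 0, 'y': 1}
i=2, x='z': counts = {'z': 2, 'y': 1}
i=3, x='y': counts = {'z': 2, 'y': 4}
i=4, x='x': counts = {'z': 2, 'y': 4, 'x': 4}
i=5, x='x': counts = {'z': 2, 'y': 4, 'x': 9}
i=6, x='y': counts = {'z': 2, 'y': 10, 'x': 9}
i=7, x='y': counts = {'z': 2, 'y': 17, 'x': 9}
i=8, x='y': counts = {'z': 2, 'y': 25, 'x': 9}
i=9, x='y': counts = {'z': 2, 'y': 34, 'x': 9}

{'z': 2, 'y': 34, 'x': 9}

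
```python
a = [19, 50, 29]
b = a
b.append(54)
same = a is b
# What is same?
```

After line 1: a = [19, 50, 29]
After line 2 (b = a is an alias, same object): a = [19, 50, 29], b = [19, 50, 29]
After line 3 (b.append mutates the shared list): a = [19, 50, 29, 54], b = [19, 50, 29, 54]
After line 4 (same = a is b; same object -> True): same = True

True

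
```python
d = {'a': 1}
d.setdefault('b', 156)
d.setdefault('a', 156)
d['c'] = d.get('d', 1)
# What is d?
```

After line 1: d = {'a': 1}
After line 2 (setdefault adds 'b'=156): d = {'a': 1, 'b': 156}
After line 3 (setdefault 'a' no-op, already exists): d = {'a': 1, 'b': 156}
After line 4 (get('d', 1) returns default since 'd' not in d): d = {'a': 1, 'b': 156, 'c': 1}

{'a': 1, 'b': 156, 'c': 1}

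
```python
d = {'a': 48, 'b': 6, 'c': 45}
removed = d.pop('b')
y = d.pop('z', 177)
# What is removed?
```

After line 1: d = {'a': 48, 'b': 6, 'c': 45}
After line 2 (pop 'b' returns 6): d = {'a': 48, 'c': 45}, removed = 6
After line 3 (pop 'z' missing, returns default 177): d = {'a': 48, 'c': 45}, y = 177

6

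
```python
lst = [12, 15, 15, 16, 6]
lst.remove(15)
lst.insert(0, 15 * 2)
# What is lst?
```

After line 1: lst = [12, 15, 15, 16, 6]
After line 2 (remove first 15): lst = [12, 15, 16, 6]
After line 3 (insert 30 at index 0): lst = [30, 12, 15, 16, 6]

[30, 12, 15, 16, 6]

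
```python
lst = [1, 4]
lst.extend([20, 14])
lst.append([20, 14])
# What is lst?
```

After line 1: lst = [1, 4]
After line 2 (extend unpacks [20, 14]): lst = [1, 4, 20, 14]
After line 3 (append adds [20, 14] as single element): lst = [1, 4, 20, 14, [20, 14]]

[1, 4, 20, 14, [20, 14]]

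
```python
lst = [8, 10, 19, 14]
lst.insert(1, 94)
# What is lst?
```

[8, 94, 10, 19, 14]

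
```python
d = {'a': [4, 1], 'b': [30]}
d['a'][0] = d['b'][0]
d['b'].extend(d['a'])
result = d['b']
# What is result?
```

After line 1: d = {'a': [4, 1], 'b': [30]}
After line 2 (a[0] = b[0] = 30): d = {'a': [30, 1], 'b': [30]}
After line 3 (b.extend(a) appends [30, 1]): d = {'a': [30, 1], 'b': [30, 30, 1]}
After line 4: result = d['b'] = [30, 30, 1]

[30, 30, 1]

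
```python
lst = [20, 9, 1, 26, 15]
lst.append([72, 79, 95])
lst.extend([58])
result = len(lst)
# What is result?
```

After line 1: lst = [20, 9, 1, 26, 15]
After line 2 (append adds [72, 79, 95] as single element): lst = [20, 9, 1, 26, 15, [72, 79, 95]]
After line 3 (extend unpacks [58], adds 58): lst = [20, 9, 1, 26, 15, [72, 79, 95], 58]
After line 4: result = len(lst) = 7

7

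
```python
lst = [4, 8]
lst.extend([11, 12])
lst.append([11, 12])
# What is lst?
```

After line 1: lst = [4, 8]
After line 2 (extend unpacks [11, 12]): lst = [4, 8, 11, 12]
After line 3 (append adds [11, 12] as single element): lst = [4, 8, 11, 12, [11, 12]]

[4, 8, 11, 12, [11, 12]]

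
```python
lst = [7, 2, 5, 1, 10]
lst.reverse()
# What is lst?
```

[10, 1, 5, 2, 7]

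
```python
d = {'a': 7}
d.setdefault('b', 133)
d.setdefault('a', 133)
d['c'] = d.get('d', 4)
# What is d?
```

After line 1: d = {'a': 7}
After line 2 (setdefault adds 'b'=133): d = {'a': 7, 'b': 133}
After line 3 (setdefault 'a' no-op, already exists): d = {'a': 7, 'b': 133}
After line 4 (get('d', 4) returns default since 'd' not in d): d = {'a': 7, 'b': 133, 'c': 4}

{'a': 7, 'b': 133, 'c': 4}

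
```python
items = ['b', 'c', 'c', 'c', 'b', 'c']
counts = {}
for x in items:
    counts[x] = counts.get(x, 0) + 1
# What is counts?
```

Initial: counts = {}, items = ['b', 'c', 'c', 'c', 'b', 'c']
See 'b': counts = {'b': 1}
See 'c': counts = {'b': 1, 'c': 1}
See 'c': counts = {'b': 1, 'c': 2}
See 'c': counts = {'b': 1, 'c': 3}
See 'b': counts = {'b': 2, 'c': 3}
See 'c': counts = {'b': 2, 'c': 4}

{'b': 2, 'c': 4}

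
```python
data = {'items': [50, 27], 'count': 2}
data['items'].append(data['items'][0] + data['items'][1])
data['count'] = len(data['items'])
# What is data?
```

After line 1: data = {'items': [50, 27], 'count': 2}
After line 2 (append 50 + 27 = 77): data = {'items': [50, 27, 77], 'count': 2}
After line 3 (count = len(items) = 3): data = {'items': [50, 27, 77], 'count': 3}

{'items': [50, 27, 77], 'count': 3}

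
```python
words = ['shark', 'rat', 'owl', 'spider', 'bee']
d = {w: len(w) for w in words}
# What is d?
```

{'shark': 5, 'rat': 3, 'owl': 3, 'spider': 6, 'bee': 3}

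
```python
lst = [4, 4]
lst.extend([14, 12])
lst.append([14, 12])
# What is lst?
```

After line 1: lst = [4, 4]
After line 2 (extend unpacks [14, 12]): lst = [4, 4, 14, 12]
After line 3 (append adds [14, 12] as single element): lst = [4, 4, 14, 12, [14, 12]]

[4, 4, 14, 12, [14, 12]]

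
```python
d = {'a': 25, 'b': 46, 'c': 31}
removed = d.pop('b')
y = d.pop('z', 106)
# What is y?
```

After line 1: d = {'a': 25, 'b': 46, 'c': 31}
After line 2 (pop 'b' returns 46): d = {'a': 25, 'c': 31}, removed = 46
After line 3 (pop 'z' missing, returns default 106): d = {'a': 25, 'c': 31}, y = 106

106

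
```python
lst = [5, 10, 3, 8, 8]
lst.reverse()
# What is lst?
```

[8, 8, 3, 10, 5]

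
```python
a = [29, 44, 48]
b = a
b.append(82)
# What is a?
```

After line 1: a = [29, 44, 48]
After line 2 (b = a is an alias, same object): a = [29, 44, 48], b = [29, 44, 48]
After line 3 (b.append mutates the shared list): a = [29, 44, 48, 82], b = [29, 44, 48, 82]

[29, 44, 48, 82]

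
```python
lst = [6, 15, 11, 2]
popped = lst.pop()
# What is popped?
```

2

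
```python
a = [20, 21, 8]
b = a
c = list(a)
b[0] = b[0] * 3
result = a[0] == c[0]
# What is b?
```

After line 1: a = [20, 21, 8]
After line 2 (b = a, alias): a = [20, 21, 8], b = [20, 21, 8]
After line 3 (c = list(a) is a copy, new object): c = [20, 21, 8]
After line 4 (b[0] = 20 * 3 = 60; mutates shared a/b): a = b = [60, 21, 8], c = [20, 21, 8]
After line 5 (a[0] = 60, c[0] = 20; result = False)

[60, 21, 8]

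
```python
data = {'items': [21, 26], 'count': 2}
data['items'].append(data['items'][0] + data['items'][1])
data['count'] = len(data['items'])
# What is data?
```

After line 1: data = {'items': [21, 26], 'count': 2}
After line 2 (append 21 + 26 = 47): data = {'items': [21, 26, 47], 'count': 2}
After line 3 (count = len(items) = 3): data = {'items': [21, 26, 47], 'count': 3}

{'items': [21, 26, 47], 'count': 3}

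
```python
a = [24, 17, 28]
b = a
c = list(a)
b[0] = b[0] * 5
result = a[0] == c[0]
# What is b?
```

After line 1: a = [24, 17, 28]
After line 2 (b = a, alias): a = [24, 17, 28], b = [24, 17, 28]
After line 3 (c = list(a) is a copy, new object): c = [24, 17, 28]
After line 4 (b[0] = 24 * 5 = 120; mutates shared a/b): a = b = [120, 17, 28], c = [24, 17, 28]
After line 5 (a[0] = 120, c[0] = 24; result = False)

[120, 17, 28]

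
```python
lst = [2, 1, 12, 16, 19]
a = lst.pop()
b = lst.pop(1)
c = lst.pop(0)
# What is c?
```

After line 1: lst = [2, 1, 12, 16, 19]
After line 2 (pop() -> a = 19): lst = [2, 1, 12, 16]
After line 3 (pop(1) -> b = 1): lst = [2, 12, 16]
After line 4 (pop(0) -> c = 2): lst = [12, 16]

2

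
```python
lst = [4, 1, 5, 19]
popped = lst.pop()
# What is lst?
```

[4, 1, 5]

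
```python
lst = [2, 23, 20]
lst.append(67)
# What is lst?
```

[2, 23, 20, 67]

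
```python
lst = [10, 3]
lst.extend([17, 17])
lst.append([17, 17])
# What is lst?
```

After line 1: lst = [10, 3]
After line 2 (extend unpacks [17, 17]): lst = [10, 3, 17, 17]
After line 3 (append adds [17, 17] as single element): lst = [10, 3, 17, 17, [17, 17]]

[10, 3, 17, 17, [17, 17]]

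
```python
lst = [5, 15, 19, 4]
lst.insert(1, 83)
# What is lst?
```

[5, 83, 15, 19, 4]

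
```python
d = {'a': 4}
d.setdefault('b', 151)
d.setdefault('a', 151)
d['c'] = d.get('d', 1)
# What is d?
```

After line 1: d = {'a': 4}
After line 2 (setdefault adds 'b'=151): d = {'a': 4, 'b': 151}
After line 3 (setdefault 'a' no-op, already exists): d = {'a': 4, 'b': 151}
After line 4 (get('d', 1) returns default since 'd' not in d): d = {'a': 4, 'b': 151, 'c': 1}

{'a': 4, 'b': 151, 'c': 1}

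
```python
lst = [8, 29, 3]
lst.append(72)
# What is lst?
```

[8, 29, 3, 72]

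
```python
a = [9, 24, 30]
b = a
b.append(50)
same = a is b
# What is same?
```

After line 1: a = [9, 24, 30]
After line 2 (b = a is an alias, same object): a = [9, 24, 30], b = [9, 24, 30]
After line 3 (b.append mutates the shared list): a = [9, 24, 30, 50], b = [9, 24, 30, 50]
After line 4 (same = a is b; same object -> True): same = True

True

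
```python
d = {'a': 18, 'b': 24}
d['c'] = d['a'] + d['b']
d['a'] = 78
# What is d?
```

After line 1: d = {'a': 18, 'b': 24}
After line 2 (d['c'] = 18 + 24): d = {'a': 18, 'b': 24, 'c': 42}
After line 3: d = {'a': 78, 'b': 24, 'c': 42}

{'a': 78, 'b': 24, 'c': 42}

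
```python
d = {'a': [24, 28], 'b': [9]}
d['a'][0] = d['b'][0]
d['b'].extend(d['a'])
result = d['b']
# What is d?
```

After line 1: d = {'a': [24, 28], 'b': [9]}
After line 2 (a[0] = b[0] = 9): d = {'a': [9, 28], 'b': [9]}
After line 3 (b.extend(a) appends [9, 28]): d = {'a': [9, 28], 'b': [9, 9, 28]}
After line 4: result = d['b'] = [9, 9, 28]

{'a': [9, 28], 'b': [9, 9, 28]}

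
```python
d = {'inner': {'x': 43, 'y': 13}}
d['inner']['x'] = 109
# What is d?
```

After line 1: d = {'inner': {'x': 43, 'y': 13}}
After line 2 (inner x overwritten): d = {'inner': {'x': 109, 'y': 13}}

{'inner': {'x': 109, 'y': 13}}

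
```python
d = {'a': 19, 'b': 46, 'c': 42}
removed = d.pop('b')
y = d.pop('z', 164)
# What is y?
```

After line 1: d = {'a': 19, 'b': 46, 'c': 42}
After line 2 (pop 'b' returns 46): d = {'a': 19, 'c': 42}, removed = 46
After line 3 (pop 'z' missing, returns default 164): d = {'a': 19, 'c': 42}, y = 164

164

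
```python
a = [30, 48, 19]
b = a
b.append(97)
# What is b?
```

After line 1: a = [30, 48, 19]
After line 2 (b = a is an alias, same object): a = [30, 48, 19], b = [30, 48, 19]
After line 3 (b.append mutates the shared list): a = [30, 48, 19, 97], b = [30, 48, 19, 97]

[30, 48, 19, 97]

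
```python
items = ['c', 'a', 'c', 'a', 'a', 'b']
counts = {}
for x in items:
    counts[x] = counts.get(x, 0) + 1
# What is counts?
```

Initial: counts = {}, items = ['c', 'a', 'c', 'a', 'a', 'b']
See 'c': counts = {'c': 1}
See 'a': counts = {'c': 1, 'a': 1}
See 'c': counts = {'c': 2, 'a': 1}
See 'a': counts = {'c': 2, 'a': 2}
See 'a': counts = {'c': 2, 'a': 3}
See 'b': counts = {'c': 2, 'a': 3, 'b': 1}

{'c': 2, 'a': 3, 'b': 1}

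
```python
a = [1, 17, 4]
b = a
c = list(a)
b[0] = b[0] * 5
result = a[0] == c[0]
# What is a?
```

After line 1: a = [1, 17, 4]
After line 2 (b = a, alias): a = [1, 17, 4], b = [1, 17, 4]
After line 3 (c = list(a) is a copy, new object): c = [1, 17, 4]
After line 4 (b[0] = 1 * 5 = 5; mutates shared a/b): a = b = [5, 17, 4], c = [1, 17, 4]
After line 5 (a[0] = 5, c[0] = 1; result = False)

[5, 17, 4]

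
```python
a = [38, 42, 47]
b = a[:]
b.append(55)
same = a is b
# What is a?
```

After line 1: a = [38, 42, 47]
After line 2 (b = a[:] is a shallow copy, new object): a = [38, 42, 47], b = [38, 42, 47]
After line 3 (append only mutates b): a = [38, 42, 47], b = [38, 42, 47, 55]
After line 4 (same = a is b; different objects -> False): same = False

[38, 42, 47]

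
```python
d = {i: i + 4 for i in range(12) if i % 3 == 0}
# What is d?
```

{0: 4, 3: 7, 6: 10, 9: 13}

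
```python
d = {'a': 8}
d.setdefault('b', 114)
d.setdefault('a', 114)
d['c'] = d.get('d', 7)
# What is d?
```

After line 1: d = {'a': 8}
After line 2 (setdefault adds 'b'=114): d = {'a': 8, 'b': 114}
After line 3 (setdefault 'a' no-op, already exists): d = {'a': 8, 'b': 114}
After line 4 (get('d', 7) returns default since 'd' not in d): d = {'a': 8, 'b': 114, 'c': 7}

{'a': 8, 'b': 114, 'c': 7}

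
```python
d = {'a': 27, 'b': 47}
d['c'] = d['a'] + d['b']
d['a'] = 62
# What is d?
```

After line 1: d = {'a': 27, 'b': 47}
After line 2 (d['c'] = 27 + 47): d = {'a': 27, 'b': 47, 'c': 74}
After line 3: d = {'a': 62, 'b': 47, 'c': 74}

{'a': 62, 'b': 47, 'c': 74}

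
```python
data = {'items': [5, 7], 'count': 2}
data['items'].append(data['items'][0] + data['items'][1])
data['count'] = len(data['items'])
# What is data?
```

After line 1: data = {'items': [5, 7], 'count': 2}
After line 2 (append 5 + 7 = 12): data = {'items': [5, 7, 12], 'count': 2}
After line 3 (count = len(items) = 3): data = {'items': [5, 7, 12], 'count': 3}

{'items': [5, 7, 12], 'count': 3}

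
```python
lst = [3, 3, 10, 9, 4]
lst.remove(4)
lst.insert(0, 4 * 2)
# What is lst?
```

After line 1: lst = [3, 3, 10, 9, 4]
After line 2 (remove first 4): lst = [3, 3, 10, 9]
After line 3 (insert 8 at index 0): lst = [8, 3, 3, 10, 9]

[8, 3, 3, 10, 9]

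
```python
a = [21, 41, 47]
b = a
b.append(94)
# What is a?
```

After line 1: a = [21, 41, 47]
After line 2 (b = a is an alias, same object): a = [21, 41, 47], b = [21, 41, 47]
After line 3 (b.append mutates the shared list): a = [21, 41, 47, 94], b = [21, 41, 47, 94]

[21, 41, 47, 94]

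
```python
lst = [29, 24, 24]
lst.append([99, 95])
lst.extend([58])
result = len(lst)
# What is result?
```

After line 1: lst = [29, 24, 24]
After line 2 (append adds [99, 95] as single element): lst = [29, 24, 24, [99, 95]]
After line 3 (extend unpacks [58], adds 58): lst = [29, 24, 24, [99, 95], 58]
After line 4: result = len(lst) = 5

5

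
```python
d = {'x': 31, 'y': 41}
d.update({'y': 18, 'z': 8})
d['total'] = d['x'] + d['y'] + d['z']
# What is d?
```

After line 1: d = {'x': 31, 'y': 41}
After line 2 (y overwritten, z added): d = {'x': 31, 'y': 18, 'z': 8}
After line 3 (total = 31 + 18 + 8 = 57): d = {'x': 31, 'y': 18, 'z': 8, 'total': 57}

{'x': 31, 'y': 18, 'z': 8, 'total': 57}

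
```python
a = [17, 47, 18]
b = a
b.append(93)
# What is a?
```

After line 1: a = [17, 47, 18]
After line 2 (b = a is an alias, same object): a = [17, 47, 18], b = [17, 47, 18]
After line 3 (b.append mutates the shared list): a = [17, 47, 18, 93], b = [17, 47, 18, 93]

[17, 47, 18, 93]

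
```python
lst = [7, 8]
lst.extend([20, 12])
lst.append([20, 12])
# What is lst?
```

After line 1: lst = [7, 8]
After line 2 (extend unpacks [20, 12]): lst = [7, 8, 20, 12]
After line 3 (append adds [20, 12] as single element): lst = [7, 8, 20, 12, [20, 12]]

[7, 8, 20, 12, [20, 12]]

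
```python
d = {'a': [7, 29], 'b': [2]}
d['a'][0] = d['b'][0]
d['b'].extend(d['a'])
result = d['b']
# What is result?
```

After line 1: d = {'a': [7, 29], 'b': [2]}
After line 2 (a[0] = b[0] = 2): d = {'a': [2, 29], 'b': [2]}
After line 3 (b.extend(a) appends [2, 29]): d = {'a': [2, 29], 'b': [2, 2, 29]}
After line 4: result = d['b'] = [2, 2, 29]

[2, 2, 29]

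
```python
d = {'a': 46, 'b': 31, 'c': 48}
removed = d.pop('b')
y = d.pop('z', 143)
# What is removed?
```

After line 1: d = {'a': 46, 'b': 31, 'c': 48}
After line 2 (pop 'b' returns 31): d = {'a': 46, 'c': 48}, removed = 31
After line 3 (pop 'z' missing, returns default 143): d = {'a': 46, 'c': 48}, y = 143

31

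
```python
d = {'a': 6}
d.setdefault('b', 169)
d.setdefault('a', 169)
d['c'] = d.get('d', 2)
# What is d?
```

After line 1: d = {'a': 6}
After line 2 (setdefault adds 'b'=169): d = {'a': 6, 'b': 169}
After line 3 (setdefault 'a' no-op, already exists): d = {'a': 6, 'b': 169}
After line 4 (get('d', 2) returns default since 'd' not in d): d = {'a': 6, 'b': 169, 'c': 2}

{'a': 6, 'b': 169, 'c': 2}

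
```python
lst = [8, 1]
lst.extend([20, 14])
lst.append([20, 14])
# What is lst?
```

After line 1: lst = [8, 1]
After line 2 (extend unpacks [20, 14]): lst = [8, 1, 20, 14]
After line 3 (append adds [20, 14] as single element): lst = [8, 1, 20, 14, [20, 14]]

[8, 1, 20, 14, [20, 14]]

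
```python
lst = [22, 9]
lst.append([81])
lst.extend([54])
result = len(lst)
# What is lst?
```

After line 1: lst = [22, 9]
After line 2 (append adds [81] as single element): lst = [22, 9, [81]]
After line 3 (extend unpacks [54], adds 54): lst = [22, 9, [81], 54]
After line 4: result = len(lst) = 4

[22, 9, [81], 54]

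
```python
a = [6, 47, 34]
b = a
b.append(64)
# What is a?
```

After line 1: a = [6, 47, 34]
After line 2 (b = a is an alias, same object): a = [6, 47, 34], b = [6, 47, 34]
After line 3 (b.append mutates the shared list): a = [6, 47, 34, 64], b = [6, 47, 34, 64]

[6, 47, 34, 64]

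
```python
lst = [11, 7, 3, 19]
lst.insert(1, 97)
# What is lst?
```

[11, 97, 7, 3, 19]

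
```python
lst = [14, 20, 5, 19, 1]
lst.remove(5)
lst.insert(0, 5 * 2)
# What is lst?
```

After line 1: lst = [14, 20, 5, 19, 1]
After line 2 (remove first 5): lst = [14, 20, 19, 1]
After line 3 (insert 10 at index 0): lst = [10, 14, 20, 19, 1]

[10, 14, 20, 19, 1]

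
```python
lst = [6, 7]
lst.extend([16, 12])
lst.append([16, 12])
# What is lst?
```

After line 1: lst = [6, 7]
After line 2 (extend unpacks [16, 12]): lst = [6, 7, 16, 12]
After line 3 (append adds [16, 12] as single element): lst = [6, 7, 16, 12, [16, 12]]

[6, 7, 16, 12, [16, 12]]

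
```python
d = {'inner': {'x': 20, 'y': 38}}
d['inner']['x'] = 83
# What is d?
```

After line 1: d = {'inner': {'x': 20, 'y': 38}}
After line 2 (inner x overwritten): d = {'inner': {'x': 83, 'y': 38}}

{'inner': {'x': 83, 'y': 38}}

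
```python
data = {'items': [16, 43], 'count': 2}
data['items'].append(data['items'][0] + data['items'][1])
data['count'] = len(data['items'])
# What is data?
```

After line 1: data = {'items': [16, 43], 'count': 2}
After line 2 (append 16 + 43 = 59): data = {'items': [16, 43, 59], 'count': 2}
After line 3 (count = len(items) = 3): data = {'items': [16, 43, 59], 'count': 3}

{'items': [16, 43, 59], 'count': 3}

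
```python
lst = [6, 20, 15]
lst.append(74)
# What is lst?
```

[6, 20, 15, 74]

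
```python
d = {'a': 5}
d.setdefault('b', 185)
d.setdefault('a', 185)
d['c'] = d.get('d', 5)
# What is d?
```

After line 1: d = {'a': 5}
After line 2 (setdefault adds 'b'=185): d = {'a': 5, 'b': 185}
After line 3 (setdefault 'a' no-op, already exists): d = {'a': 5, 'b': 185}
After line 4 (get('d', 5) returns default since 'd' not in d): d = {'a': 5, 'b': 185, 'c': 5}

{'a': 5, 'b': 185, 'c': 5}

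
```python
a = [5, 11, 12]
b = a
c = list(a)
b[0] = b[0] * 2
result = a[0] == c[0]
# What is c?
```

After line 1: a = [5, 11, 12]
After line 2 (b = a, alias): a = [5, 11, 12], b = [5, 11, 12]
After line 3 (c = list(a) is a copy, new object): c = [5, 11, 12]
After line 4 (b[0] = 5 * 2 = 10; mutates shared a/b): a = b = [10, 11, 12], c = [5, 11, 12]
After line 5 (a[0] = 10, c[0] = 5; result = False)

[5, 11, 12]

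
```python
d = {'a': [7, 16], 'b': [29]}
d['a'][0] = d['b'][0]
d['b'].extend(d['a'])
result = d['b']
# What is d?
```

After line 1: d = {'a': [7, 16], 'b': [29]}
After line 2 (a[0] = b[0] = 29): d = {'a': [29, 16], 'b': [29]}
After line 3 (b.extend(a) appends [29, 16]): d = {'a': [29, 16], 'b': [29, 29, 16]}
After line 4: result = d['b'] = [29, 29, 16]

{'a': [29, 16], 'b': [29, 29, 16]}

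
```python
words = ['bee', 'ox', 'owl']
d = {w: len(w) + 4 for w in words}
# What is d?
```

{'bee': 7, 'ox': 6, 'owl': 7}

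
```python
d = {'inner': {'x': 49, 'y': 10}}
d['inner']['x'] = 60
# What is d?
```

After line 1: d = {'inner': {'x': 49, 'y': 10}}
After line 2 (inner x overwritten): d = {'inner': {'x': 60, 'y': 10}}

{'inner': {'x': 60, 'y': 10}}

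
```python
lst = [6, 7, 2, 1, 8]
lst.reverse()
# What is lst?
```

[8, 1, 2, 7, 6]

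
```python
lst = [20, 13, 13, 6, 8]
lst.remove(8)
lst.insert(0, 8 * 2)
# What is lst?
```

After line 1: lst = [20, 13, 13, 6, 8]
After line 2 (remove first 8): lst = [20, 13, 13, 6]
After line 3 (insert 16 at index 0): lst = [16, 20, 13, 13, 6]

[16, 20, 13, 13, 6]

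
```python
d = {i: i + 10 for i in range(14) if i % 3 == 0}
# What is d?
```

{0: 10, 3: 13, 6: 16, 9: 19, 12: 22}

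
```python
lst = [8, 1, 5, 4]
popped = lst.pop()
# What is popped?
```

4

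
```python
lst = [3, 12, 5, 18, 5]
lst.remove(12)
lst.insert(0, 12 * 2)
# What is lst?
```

After line 1: lst = [3, 12, 5, 18, 5]
After line 2 (remove first 12): lst = [3, 5, 18, 5]
After line 3 (insert 24 at index 0): lst = [24, 3, 5, 18, 5]

[24, 3, 5, 18, 5]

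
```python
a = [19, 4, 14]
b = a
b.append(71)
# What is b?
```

After line 1: a = [19, 4, 14]
After line 2 (b = a is an alias, same object): a = [19, 4, 14], b = [19, 4, 14]
After line 3 (b.append mutates the shared list): a = [19, 4, 14, 71], b = [19, 4, 14, 71]

[19, 4, 14, 71]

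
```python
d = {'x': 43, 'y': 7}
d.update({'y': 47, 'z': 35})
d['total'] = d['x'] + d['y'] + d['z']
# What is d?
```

After line 1: d = {'x': 43, 'y': 7}
After line 2 (y overwritten, z added): d = {'x': 43, 'y': 47, 'z': 35}
After line 3 (total = 43 + 47 + 35 = 125): d = {'x': 43, 'y': 47, 'z': 35, 'total': 125}

{'x': 43, 'y': 47, 'z': 35, 'total': 125}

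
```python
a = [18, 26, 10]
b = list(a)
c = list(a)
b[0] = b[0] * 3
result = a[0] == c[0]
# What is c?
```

After line 1: a = [18, 26, 10]
After line 2 (b = list(a), copy): a = [18, 26, 10], b = [18, 26, 10]
After line 3 (c = list(a) is a copy, new object): c = [18, 26, 10]
After line 4 (b[0] = 18 * 3 = 54; only b mutates (copy)): a = [18, 26, 10], b = [54, 26, 10], c = [18, 26, 10]
After line 5 (a[0] = 18, c[0] = 18; result = True)

[18, 26, 10]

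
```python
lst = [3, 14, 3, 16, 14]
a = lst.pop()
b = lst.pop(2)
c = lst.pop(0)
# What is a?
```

After line 1: lst = [3, 14, 3, 16, 14]
After line 2 (pop() -> a = 14): lst = [3, 14, 3, 16]
After line 3 (pop(2) -> b = 3): lst = [3, 14, 16]
After line 4 (pop(0) -> c = 3): lst = [14, 16]

14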